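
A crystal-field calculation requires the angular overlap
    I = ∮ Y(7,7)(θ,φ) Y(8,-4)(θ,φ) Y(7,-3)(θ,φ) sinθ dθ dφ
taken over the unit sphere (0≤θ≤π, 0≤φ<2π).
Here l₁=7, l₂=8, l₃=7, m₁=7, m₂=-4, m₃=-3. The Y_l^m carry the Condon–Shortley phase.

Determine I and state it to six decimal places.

Rules hold: Σm=0, L=22 even, 1≤7≤15.
N = 15·17·15 = 3825
Δ = 8!·6!·8!/23! = 1/22086194130
Racah Σ t=1..7: t=1:−1/18289152000 t=2:+1/248832000 t=3:−1/24883200 t=4:+1/11943936 t=5:−1/24883200 t=6:+1/248832000 t=7:−1/18289152000 = 11/975421440
⇒ 3j(7 8 7; 0 0 0)² = 1750/289731, sgn -1
Racah Σ t=0..0: t=0:+1/16721510400 = 1/16721510400
⇒ 3j(7 8 7; 7 -4 -3)² = 105/7429, sgn +1
4πI² = N·(3j₀)²·(3jₘ)² = 13781250/42204149
I = -1·√(0.326538/4π) = -0.16119880

-0.161199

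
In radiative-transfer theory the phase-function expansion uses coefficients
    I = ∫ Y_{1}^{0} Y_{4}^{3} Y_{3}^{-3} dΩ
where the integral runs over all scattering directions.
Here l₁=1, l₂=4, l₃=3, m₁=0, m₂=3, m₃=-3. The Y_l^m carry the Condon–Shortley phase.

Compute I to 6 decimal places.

Rules hold: Σm=0, L=8 even, 3≤3≤5.
N = 3·9·7 = 189
Δ = 2!·0!·6!/9! = 1/252
Racah Σ t=1..1: t=1:−1/36 = -1/36
⇒ 3j(1 4 3; 0 0 0)² = 4/63, sgn +1
Racah Σ t=1..1: t=1:−1/720 = -1/720
⇒ 3j(1 4 3; 0 3 -3)² = 1/36, sgn -1
4πI² = N·(3j₀)²·(3jₘ)² = 1/3
I = -1·√(0.333333/4π) = -0.16286750

-0.162868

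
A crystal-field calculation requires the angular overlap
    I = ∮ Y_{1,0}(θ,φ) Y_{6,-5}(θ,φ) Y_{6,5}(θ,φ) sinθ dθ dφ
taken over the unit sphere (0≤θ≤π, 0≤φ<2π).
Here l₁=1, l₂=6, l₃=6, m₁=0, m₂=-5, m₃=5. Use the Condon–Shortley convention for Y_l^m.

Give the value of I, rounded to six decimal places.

l₁+l₂+l₃=13 is odd: 3j(l;000)=0 ⇒ I=0

0.000000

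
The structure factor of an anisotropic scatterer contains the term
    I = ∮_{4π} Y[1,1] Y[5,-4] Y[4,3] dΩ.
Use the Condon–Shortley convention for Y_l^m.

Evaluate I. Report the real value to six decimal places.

Rules hold: Σm=0, L=10 even, 4≤4≤6.
N = 3·11·9 = 297
Δ = 2!·0!·8!/11! = 1/495
Racah Σ t=1..1: t=1:−1/576 = -1/576
⇒ 3j(1 5 4; 0 0 0)² = 5/99, sgn -1
Racah Σ t=0..0: t=0:+1/10080 = 1/10080
⇒ 3j(1 5 4; 1 -4 3)² = 4/55, sgn -1
4πI² = N·(3j₀)²·(3jₘ)² = 12/11
I = +1·√(1.09091/4π) = 0.29463840

0.294638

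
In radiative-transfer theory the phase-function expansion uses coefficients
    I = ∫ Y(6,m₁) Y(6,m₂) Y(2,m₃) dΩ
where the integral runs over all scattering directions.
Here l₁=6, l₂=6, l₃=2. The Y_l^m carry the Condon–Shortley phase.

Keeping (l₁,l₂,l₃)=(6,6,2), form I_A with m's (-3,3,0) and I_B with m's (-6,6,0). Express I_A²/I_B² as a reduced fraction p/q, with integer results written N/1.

Shared (l₁,l₂,l₃)=(6,6,2): N and (l;000)² cancel in I_A²/I_B².
A: Δ = 10!·2!·2!/15! = 1/90090; Racah Σ t=7..9: t=7:−1/120960 t=8:+1/80640 t=9:−1/1451520 = 1/290304; ⇒ 3j(6 6 2; -3 3 0)² = 5/2002, sgn +1
B: Δ = 10!·2!·2!/15! = 1/90090; Racah Σ t=10..10: t=10:+1/14515200 = 1/14515200; ⇒ 3j(6 6 2; -6 6 0)² = 22/455, sgn +1
I_A²/I_B² = (5/2002)/(22/455) = 25/484

25/484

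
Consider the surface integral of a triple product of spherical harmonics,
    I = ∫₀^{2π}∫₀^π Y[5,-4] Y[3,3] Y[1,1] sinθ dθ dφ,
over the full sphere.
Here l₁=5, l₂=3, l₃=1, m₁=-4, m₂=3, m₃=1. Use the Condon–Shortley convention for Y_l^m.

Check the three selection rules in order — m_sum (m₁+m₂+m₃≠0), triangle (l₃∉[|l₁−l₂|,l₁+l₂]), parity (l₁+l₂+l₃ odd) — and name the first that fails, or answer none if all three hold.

triangle

azimuthal sum: -4 + 3 + 1 = 0  ✓
2 ≤ 1 ≤ 8 (triangle on l)  ✗
L = 5 + 3 + 1 = 9 (odd)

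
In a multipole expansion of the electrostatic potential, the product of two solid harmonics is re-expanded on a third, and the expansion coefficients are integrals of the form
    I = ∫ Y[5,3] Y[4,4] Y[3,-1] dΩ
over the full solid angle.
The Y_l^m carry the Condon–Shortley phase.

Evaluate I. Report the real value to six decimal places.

0.000000

m-sum = 3 + 4 − 1 = 6 ≠ 0 ⇒ I = 0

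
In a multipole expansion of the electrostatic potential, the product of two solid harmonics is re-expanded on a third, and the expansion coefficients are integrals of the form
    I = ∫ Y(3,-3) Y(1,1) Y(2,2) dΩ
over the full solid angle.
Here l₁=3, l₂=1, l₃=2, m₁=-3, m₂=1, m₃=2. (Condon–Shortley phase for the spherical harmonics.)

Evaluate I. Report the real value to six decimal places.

-0.319865

m-sum 0 ✓  L=6 even ✓  2≤2≤4 ✓
Π(2lᵢ+1) = 7×3×5 = 105
triangle coeff Δ(3,1,2) = 1/105
Σ_t [1,1]: t=1:−1/4 = -1/4
(3j)²=3/35 [(3 1 2; 0 0 0)], sign=-1
Σ_t [2,2]: t=2:+1/48 = 1/48
(3j)²=1/7 [(3 1 2; -3 1 2)], sign=+1
⇒ 4πI² = 9/7
I = (-1)√(9/7/(4π)) = -0.31986543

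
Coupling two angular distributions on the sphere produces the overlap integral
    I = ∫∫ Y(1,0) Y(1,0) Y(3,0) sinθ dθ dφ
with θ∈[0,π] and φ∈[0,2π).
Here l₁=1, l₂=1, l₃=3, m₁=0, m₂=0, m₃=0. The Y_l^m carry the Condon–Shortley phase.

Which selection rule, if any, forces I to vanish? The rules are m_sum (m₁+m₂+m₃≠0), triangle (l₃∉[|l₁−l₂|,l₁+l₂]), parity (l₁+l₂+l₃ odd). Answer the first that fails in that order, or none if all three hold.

Σmᵢ = 0  ✓
l₃∈[|l₁−l₂|,l₁+l₂]=[0,2], have l₃=3  ✗
Σlᵢ = 5 ⇒ odd

triangle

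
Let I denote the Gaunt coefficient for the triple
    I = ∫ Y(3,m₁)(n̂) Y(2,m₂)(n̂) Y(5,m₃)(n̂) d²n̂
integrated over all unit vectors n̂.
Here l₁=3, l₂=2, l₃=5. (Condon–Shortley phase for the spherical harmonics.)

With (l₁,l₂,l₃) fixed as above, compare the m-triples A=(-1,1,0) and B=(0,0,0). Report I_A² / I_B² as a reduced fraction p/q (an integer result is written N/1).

1/2

Same 3,2,5: normalisation and zero-m 3j drop out of the ratio.
A: Δ: 0! 6! 4! / 11! → 1/2310; sum: t=0:+1/288 = 1/288; 3j²(3 2 5; -1 1 0) = Δ·Π!·Σ² = 5/231  (sign -1)
B: Δ: 0! 6! 4! / 11! → 1/2310; sum: t=0:+1/144 = 1/144; 3j²(3 2 5; 0 0 0) = Δ·Π!·Σ² = 10/231  (sign -1)
I_A²/I_B² = (5/231)/(10/231) = 1/2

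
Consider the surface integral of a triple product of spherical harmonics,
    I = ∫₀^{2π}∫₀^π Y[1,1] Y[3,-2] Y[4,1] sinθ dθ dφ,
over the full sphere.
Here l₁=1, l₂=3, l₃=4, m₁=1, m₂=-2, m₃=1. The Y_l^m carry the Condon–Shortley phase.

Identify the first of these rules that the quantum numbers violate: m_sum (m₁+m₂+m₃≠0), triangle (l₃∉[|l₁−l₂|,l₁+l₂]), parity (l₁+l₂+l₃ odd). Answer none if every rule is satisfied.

none

Σmᵢ = 0  ✓
l₃∈[|l₁−l₂|,l₁+l₂]=[2,4], have l₃=4  ✓
Σlᵢ = 8 ⇒ even  ✓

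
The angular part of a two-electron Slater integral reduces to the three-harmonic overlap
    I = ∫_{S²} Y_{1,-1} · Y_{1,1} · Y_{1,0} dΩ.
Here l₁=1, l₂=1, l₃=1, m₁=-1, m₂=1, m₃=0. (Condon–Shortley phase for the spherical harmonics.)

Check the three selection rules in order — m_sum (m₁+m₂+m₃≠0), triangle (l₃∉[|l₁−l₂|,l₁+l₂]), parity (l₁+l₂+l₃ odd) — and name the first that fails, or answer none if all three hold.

azimuthal sum: -1 + 1 + 0 = 0  ✓
0 ≤ 1 ≤ 2 (triangle on l)  ✓
L = 1 + 1 + 1 = 3 (odd)  ✗

parity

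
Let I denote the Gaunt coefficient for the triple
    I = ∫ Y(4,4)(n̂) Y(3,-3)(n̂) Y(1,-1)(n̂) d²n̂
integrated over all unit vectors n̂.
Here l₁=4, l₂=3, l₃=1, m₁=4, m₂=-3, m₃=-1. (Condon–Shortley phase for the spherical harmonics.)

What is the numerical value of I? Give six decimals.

Rules hold: Σm=0, L=8 even, 1≤1≤7.
N = 9·7·3 = 189
Δ = 6!·2!·0!/9! = 1/252
Racah Σ t=3..3: t=3:−1/36 = -1/36
⇒ 3j(4 3 1; 0 0 0)² = 4/63, sgn +1
Racah Σ t=0..0: t=0:+1/1440 = 1/1440
⇒ 3j(4 3 1; 4 -3 -1)² = 1/9, sgn +1
4πI² = N·(3j₀)²·(3jₘ)² = 4/3
I = +1·√(1.33333/4π) = 0.32573501

0.325735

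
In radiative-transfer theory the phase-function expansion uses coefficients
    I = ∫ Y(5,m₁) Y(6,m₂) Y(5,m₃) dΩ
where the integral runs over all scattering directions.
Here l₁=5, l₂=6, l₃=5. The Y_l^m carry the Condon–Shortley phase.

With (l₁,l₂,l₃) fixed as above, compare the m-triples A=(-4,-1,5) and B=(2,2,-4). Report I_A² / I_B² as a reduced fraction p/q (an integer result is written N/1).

3/4

l's match ⇒ only the (l;m) 3-j factors differ between A and B.
A: triangle coeff Δ(5,6,5) = 1/28588560; Σ_t [5,5]: t=5:−1/2073600 = -1/2073600; (3j)²=63/9724 [(5 6 5; -4 -1 5)], sign=-1
B: triangle coeff Δ(5,6,5) = 1/28588560; Σ_t [2,3]: t=2:+1/207360 t=3:−1/103680 = -1/207360; (3j)²=21/2431 [(5 6 5; 2 2 -4)], sign=+1
I_A²/I_B² = (63/9724)/(21/2431) = 3/4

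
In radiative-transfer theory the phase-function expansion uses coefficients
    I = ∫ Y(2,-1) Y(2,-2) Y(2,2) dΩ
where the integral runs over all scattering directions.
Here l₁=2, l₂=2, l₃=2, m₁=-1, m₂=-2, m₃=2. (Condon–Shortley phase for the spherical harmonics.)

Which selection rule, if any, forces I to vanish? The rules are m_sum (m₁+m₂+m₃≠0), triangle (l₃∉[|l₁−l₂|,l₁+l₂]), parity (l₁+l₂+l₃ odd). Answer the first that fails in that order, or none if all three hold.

Σmᵢ = -1  ✗
l₃∈[|l₁−l₂|,l₁+l₂]=[0,4], have l₃=2
Σlᵢ = 6 ⇒ even

m_sum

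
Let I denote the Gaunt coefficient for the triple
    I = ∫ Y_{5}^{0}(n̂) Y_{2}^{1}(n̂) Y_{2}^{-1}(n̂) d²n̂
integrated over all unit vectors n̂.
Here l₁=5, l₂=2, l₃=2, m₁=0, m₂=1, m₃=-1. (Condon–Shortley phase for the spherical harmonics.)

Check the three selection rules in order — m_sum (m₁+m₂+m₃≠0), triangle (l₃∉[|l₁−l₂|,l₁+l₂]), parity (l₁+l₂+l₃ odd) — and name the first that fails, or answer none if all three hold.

m₁+m₂+m₃ = 0 + 1 − 1 = 0  ✓
triangle: |5−2|=3 ≤ l₃=2 ≤ 5+2=7  ✗
parity: l₁+l₂+l₃ = 9 is odd

triangle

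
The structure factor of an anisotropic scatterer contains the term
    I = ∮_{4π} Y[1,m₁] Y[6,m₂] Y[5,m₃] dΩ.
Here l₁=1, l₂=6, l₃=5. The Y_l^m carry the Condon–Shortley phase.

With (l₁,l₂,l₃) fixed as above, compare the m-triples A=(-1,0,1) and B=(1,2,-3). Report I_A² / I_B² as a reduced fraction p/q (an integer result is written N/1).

Same 1,6,5: normalisation and zero-m 3j drop out of the ratio.
A: Δ: 2! 0! 10! / 13! → 1/858; sum: t=2:+1/34560 = 1/34560; 3j²(1 6 5; -1 0 1) = Δ·Π!·Σ² = 5/286  (sign +1)
B: Δ: 2! 0! 10! / 13! → 1/858; sum: t=0:+1/161280 = 1/161280; 3j²(1 6 5; 1 2 -3) = Δ·Π!·Σ² = 1/143  (sign +1)
I_A²/I_B² = (5/286)/(1/143) = 5/2

5/2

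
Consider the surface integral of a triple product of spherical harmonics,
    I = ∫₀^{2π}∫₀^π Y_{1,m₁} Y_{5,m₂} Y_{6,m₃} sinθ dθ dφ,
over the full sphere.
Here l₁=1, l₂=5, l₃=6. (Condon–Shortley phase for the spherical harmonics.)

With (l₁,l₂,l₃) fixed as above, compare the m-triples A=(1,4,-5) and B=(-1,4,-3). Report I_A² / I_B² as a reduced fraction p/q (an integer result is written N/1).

55/3

Shared (l₁,l₂,l₃)=(1,5,6): N and (l;000)² cancel in I_A²/I_B².
A: Δ = 0!·2!·10!/13! = 1/858; Racah Σ t=0..0: t=0:+1/725760 = 1/725760; ⇒ 3j(1 5 6; 1 4 -5)² = 5/78, sgn -1
B: Δ = 0!·2!·10!/13! = 1/858; Racah Σ t=0..0: t=0:+1/725760 = 1/725760; ⇒ 3j(1 5 6; -1 4 -3)² = 1/286, sgn -1
I_A²/I_B² = (5/78)/(1/286) = 55/3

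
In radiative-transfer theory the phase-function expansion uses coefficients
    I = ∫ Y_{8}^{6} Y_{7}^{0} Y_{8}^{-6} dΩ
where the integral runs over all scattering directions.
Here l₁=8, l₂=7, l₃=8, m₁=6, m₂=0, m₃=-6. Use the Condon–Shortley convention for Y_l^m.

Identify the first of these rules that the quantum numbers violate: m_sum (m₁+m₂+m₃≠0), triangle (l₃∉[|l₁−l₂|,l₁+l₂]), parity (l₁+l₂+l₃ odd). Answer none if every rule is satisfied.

parity

Σmᵢ = 0  ✓
l₃∈[|l₁−l₂|,l₁+l₂]=[1,15], have l₃=8  ✓
Σlᵢ = 23 ⇒ odd  ✗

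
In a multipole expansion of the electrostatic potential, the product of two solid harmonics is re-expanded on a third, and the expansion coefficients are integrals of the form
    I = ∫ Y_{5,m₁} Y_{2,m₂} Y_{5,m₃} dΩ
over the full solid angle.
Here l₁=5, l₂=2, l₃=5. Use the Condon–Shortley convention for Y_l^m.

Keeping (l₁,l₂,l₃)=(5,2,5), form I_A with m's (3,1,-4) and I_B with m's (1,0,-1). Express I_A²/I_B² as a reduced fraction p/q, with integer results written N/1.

Shared (l₁,l₂,l₃)=(5,2,5): N and (l;000)² cancel in I_A²/I_B².
A: Δ = 2!·8!·2!/13! = 1/38610; Racah Σ t=1..2: t=1:−1/10080 t=2:+1/80640 = -1/11520; ⇒ 3j(5 2 5; 3 1 -4)² = 49/1430, sgn +1
B: Δ = 2!·8!·2!/13! = 1/38610; Racah Σ t=0..2: t=0:+1/2304 t=1:−1/720 t=2:+1/5760 = -1/1280; ⇒ 3j(5 2 5; 1 0 -1)² = 27/1430, sgn -1
I_A²/I_B² = (49/1430)/(27/1430) = 49/27

49/27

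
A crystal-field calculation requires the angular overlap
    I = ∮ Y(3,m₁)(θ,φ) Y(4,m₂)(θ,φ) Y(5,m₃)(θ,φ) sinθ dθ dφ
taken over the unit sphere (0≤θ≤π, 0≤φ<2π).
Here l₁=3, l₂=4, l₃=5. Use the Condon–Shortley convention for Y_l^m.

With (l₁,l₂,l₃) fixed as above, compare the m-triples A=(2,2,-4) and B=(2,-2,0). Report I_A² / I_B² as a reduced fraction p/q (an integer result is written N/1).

7/10

l's match ⇒ only the (l;m) 3-j factors differ between A and B.
A: triangle coeff Δ(3,4,5) = 1/180180; Σ_t [0,1]: t=0:+1/8640 t=1:−1/2880 = -1/4320; (3j)²=8/429 [(3 4 5; 2 2 -4)], sign=+1
B: triangle coeff Δ(3,4,5) = 1/180180; Σ_t [0,1]: t=0:+1/576 t=1:−1/2880 = 1/720; (3j)²=80/3003 [(3 4 5; 2 -2 0)], sign=-1
I_A²/I_B² = (8/429)/(80/3003) = 7/10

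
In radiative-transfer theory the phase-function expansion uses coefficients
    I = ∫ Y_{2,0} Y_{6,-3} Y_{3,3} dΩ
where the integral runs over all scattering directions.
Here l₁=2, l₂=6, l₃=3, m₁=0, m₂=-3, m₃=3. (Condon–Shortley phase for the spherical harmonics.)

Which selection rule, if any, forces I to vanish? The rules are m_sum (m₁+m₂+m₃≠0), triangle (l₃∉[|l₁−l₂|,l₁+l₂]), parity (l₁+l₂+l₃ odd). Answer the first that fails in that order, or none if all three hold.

azimuthal sum: 0 − 3 + 3 = 0  ✓
4 ≤ 3 ≤ 8 (triangle on l)  ✗
L = 2 + 6 + 3 = 11 (odd)

triangle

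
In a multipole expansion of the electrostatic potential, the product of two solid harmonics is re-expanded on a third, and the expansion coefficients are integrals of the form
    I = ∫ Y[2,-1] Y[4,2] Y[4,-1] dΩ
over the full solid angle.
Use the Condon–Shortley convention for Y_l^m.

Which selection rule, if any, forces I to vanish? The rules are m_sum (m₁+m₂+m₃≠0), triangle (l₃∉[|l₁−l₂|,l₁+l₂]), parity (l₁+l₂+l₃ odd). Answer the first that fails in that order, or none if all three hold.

none

azimuthal sum: -1 + 2 − 1 = 0  ✓
2 ≤ 4 ≤ 6 (triangle on l)  ✓
L = 2 + 4 + 4 = 10 (even)  ✓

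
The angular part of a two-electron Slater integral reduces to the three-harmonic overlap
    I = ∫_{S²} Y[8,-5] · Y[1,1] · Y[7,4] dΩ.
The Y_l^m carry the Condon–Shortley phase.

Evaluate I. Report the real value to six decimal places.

Checks pass: Σm=0; 16 even; l₃=7∈[7,9].
(2·8+1)(2·1+1)(2·7+1) = 765
Δ: 2! 14! 0! / 17! → 1/2040
sum: t=1:−1/25401600 = -1/25401600
3j²(8 1 7; 0 0 0) = Δ·Π!·Σ² = 8/255  (sign +1)
sum: t=2:+1/479001600 = 1/479001600
3j²(8 1 7; -5 1 4) = Δ·Π!·Σ² = 13/340  (sign -1)
combine: 4πI² = 765·8/255·13/340 = 78/85
take √, sign -1: I = -0.27022959

-0.270230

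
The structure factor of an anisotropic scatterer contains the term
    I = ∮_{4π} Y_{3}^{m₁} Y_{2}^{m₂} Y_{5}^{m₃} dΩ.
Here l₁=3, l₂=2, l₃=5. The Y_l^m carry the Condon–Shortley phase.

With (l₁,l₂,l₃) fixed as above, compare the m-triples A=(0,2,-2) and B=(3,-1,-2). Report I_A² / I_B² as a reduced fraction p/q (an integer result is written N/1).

Shared (l₁,l₂,l₃)=(3,2,5): N and (l;000)² cancel in I_A²/I_B².
A: Δ = 0!·6!·4!/11! = 1/2310; Racah Σ t=0..0: t=0:+1/864 = 1/864; ⇒ 3j(3 2 5; 0 2 -2)² = 1/66, sgn -1
B: Δ = 0!·6!·4!/11! = 1/2310; Racah Σ t=0..0: t=0:+1/4320 = 1/4320; ⇒ 3j(3 2 5; 3 -1 -2)² = 1/330, sgn -1
I_A²/I_B² = (1/66)/(1/330) = 5/1

5/1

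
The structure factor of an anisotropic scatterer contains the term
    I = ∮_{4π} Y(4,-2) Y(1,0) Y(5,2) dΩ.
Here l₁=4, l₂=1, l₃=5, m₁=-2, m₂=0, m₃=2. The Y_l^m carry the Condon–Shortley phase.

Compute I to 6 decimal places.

m-sum 0 ✓  L=10 even ✓  3≤5≤5 ✓
Π(2lᵢ+1) = 9×3×11 = 297
triangle coeff Δ(4,1,5) = 1/495
Σ_t [0,0]: t=0:+1/576 = 1/576
(3j)²=5/99 [(4 1 5; 0 0 0)], sign=-1
Σ_t [0,0]: t=0:+1/1440 = 1/1440
(3j)²=7/165 [(4 1 5; -2 0 2)], sign=-1
⇒ 4πI² = 7/11
I = (+1)√(7/11/(4π)) = 0.22503380

0.225034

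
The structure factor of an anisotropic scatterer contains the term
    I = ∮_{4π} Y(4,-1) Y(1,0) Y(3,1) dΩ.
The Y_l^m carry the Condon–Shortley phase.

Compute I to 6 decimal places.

-0.238414

Rules hold: Σm=0, L=8 even, 3≤3≤5.
N = 9·3·7 = 189
Δ = 2!·6!·0!/9! = 1/252
Racah Σ t=1..1: t=1:−1/36 = -1/36
⇒ 3j(4 1 3; 0 0 0)² = 4/63, sgn +1
Racah Σ t=1..1: t=1:−1/48 = -1/48
⇒ 3j(4 1 3; -1 0 1)² = 5/84, sgn -1
4πI² = N·(3j₀)²·(3jₘ)² = 5/7
I = -1·√(0.714286/4π) = -0.23841361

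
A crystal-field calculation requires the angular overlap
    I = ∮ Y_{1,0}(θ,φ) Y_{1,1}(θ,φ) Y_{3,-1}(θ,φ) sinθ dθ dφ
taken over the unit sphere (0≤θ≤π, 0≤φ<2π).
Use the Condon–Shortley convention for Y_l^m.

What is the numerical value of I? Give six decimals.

0.000000

|1−1|≤3≤1+1 violated ⇒ I = 0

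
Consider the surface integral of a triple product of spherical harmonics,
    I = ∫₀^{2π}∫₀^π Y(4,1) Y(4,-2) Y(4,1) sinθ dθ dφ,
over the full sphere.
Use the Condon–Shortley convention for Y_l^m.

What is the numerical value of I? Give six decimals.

m-sum 0 ✓  L=12 even ✓  0≤4≤8 ✓
Π(2lᵢ+1) = 9×9×9 = 729
triangle coeff Δ(4,4,4) = 1/450450
Σ_t [0,4]: t=0:+1/13824 t=1:−1/216 t=2:+1/64 t=3:−1/216 t=4:+1/13824 = 5/768
(3j)²=18/1001 [(4 4 4; 0 0 0)], sign=+1
Σ_t [0,2]: t=0:+1/576 t=1:−1/144 t=2:+1/576 = -1/288
(3j)²=20/1001 [(4 4 4; 1 -2 1)], sign=+1
⇒ 4πI² = 262440/1002001
I = (+1)√(262440/1002001/(4π)) = 0.14436968

0.144370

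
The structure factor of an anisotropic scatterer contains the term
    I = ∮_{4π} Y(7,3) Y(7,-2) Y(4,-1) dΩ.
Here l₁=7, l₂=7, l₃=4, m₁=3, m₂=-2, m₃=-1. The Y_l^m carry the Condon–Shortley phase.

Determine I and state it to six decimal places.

-0.130365

Rules hold: Σm=0, L=18 even, 0≤4≤14.
N = 15·15·9 = 2025
Δ = 10!·4!·4!/19! = 1/58198140
Racah Σ t=3..7: t=3:−1/17418240 t=4:+1/622080 t=5:−1/230400 t=6:+1/622080 t=7:−1/17418240 = -1/806400
⇒ 3j(7 7 4; 0 0 0)² = 2268/230945, sgn -1
Racah Σ t=1..4: t=1:−1/52254720 t=2:+1/1935360 t=3:−1/725760 t=4:+1/2488320 = -5/10450944
⇒ 3j(7 7 4; 3 -2 -1)² = 31250/2909907, sgn +1
4πI² = N·(3j₀)²·(3jₘ)² = 455625000/2133423721
I = -1·√(0.213565/4π) = -0.13036478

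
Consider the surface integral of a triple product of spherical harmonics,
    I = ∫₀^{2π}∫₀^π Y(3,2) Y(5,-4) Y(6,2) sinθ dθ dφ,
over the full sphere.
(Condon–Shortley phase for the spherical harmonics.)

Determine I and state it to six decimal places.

-0.139560

Rules hold: Σm=0, L=14 even, 2≤6≤8.
N = 7·11·13 = 1001
Δ = 2!·4!·8!/15! = 1/675675
Racah Σ t=0..2: t=0:+1/8640 t=1:−1/2304 t=2:+1/8640 = -7/34560
⇒ 3j(3 5 6; 0 0 0)² = 7/429, sgn -1
Racah Σ t=0..1: t=0:+1/60480 t=1:−1/967680 = 1/64512
⇒ 3j(3 5 6; 2 -4 2)² = 15/1001, sgn +1
4πI² = N·(3j₀)²·(3jₘ)² = 35/143
I = -1·√(0.244755/4π) = -0.13956004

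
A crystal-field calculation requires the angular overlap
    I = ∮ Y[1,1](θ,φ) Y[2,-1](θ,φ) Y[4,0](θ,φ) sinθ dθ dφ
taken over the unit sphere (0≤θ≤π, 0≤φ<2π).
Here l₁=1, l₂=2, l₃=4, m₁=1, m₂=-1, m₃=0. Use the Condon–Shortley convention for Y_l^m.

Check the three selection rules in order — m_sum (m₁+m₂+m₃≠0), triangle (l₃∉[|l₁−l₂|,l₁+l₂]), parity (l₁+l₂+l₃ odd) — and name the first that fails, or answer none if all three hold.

triangle

m₁+m₂+m₃ = 1 − 1 + 0 = 0  ✓
triangle: |1−2|=1 ≤ l₃=4 ≤ 1+2=3  ✗
parity: l₁+l₂+l₃ = 7 is odd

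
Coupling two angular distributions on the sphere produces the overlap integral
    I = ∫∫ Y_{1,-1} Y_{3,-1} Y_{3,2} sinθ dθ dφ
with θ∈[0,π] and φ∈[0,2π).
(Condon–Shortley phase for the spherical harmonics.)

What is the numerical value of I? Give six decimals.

0.000000

Σlᵢ=7 odd — θ-integrand is odd under cosθ→−cosθ; I=0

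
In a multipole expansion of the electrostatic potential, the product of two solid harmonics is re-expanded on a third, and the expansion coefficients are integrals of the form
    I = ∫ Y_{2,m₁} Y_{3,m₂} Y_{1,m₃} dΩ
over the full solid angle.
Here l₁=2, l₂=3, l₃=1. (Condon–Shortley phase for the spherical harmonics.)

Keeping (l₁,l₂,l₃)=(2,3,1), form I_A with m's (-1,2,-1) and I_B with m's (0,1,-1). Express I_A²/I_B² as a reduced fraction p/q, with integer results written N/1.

l's match ⇒ only the (l;m) 3-j factors differ between A and B.
A: triangle coeff Δ(2,3,1) = 1/105; Σ_t [3,3]: t=3:−1/12 = -1/12; (3j)²=2/21 [(2 3 1; -1 2 -1)], sign=-1
B: triangle coeff Δ(2,3,1) = 1/105; Σ_t [2,2]: t=2:+1/8 = 1/8; (3j)²=2/35 [(2 3 1; 0 1 -1)], sign=+1
I_A²/I_B² = (2/21)/(2/35) = 5/3

5/3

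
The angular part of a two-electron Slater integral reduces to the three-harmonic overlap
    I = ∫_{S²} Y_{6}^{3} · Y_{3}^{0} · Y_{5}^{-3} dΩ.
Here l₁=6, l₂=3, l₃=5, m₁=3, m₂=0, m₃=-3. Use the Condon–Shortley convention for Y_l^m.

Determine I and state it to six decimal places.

0.036034

m-sum 0 ✓  L=14 even ✓  3≤5≤9 ✓
Π(2lᵢ+1) = 13×7×11 = 1001
triangle coeff Δ(6,3,5) = 1/675675
Σ_t [1,3]: t=1:−1/8640 t=2:+1/2304 t=3:−1/8640 = 7/34560
(3j)²=7/429 [(6 3 5; 0 0 0)], sign=-1
Σ_t [1,3]: t=1:−1/17280 t=2:+1/20160 t=3:−1/483840 = -1/96768
(3j)²=1/1001 [(6 3 5; 3 0 -3)], sign=-1
⇒ 4πI² = 7/429
I = (+1)√(7/429/(4π)) = 0.03603425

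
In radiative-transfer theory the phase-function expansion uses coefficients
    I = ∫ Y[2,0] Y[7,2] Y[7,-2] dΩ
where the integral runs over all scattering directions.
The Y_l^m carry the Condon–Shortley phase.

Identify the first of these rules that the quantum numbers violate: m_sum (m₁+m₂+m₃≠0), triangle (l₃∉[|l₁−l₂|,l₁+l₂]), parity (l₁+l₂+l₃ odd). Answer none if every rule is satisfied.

none

azimuthal sum: 0 + 2 − 2 = 0  ✓
5 ≤ 7 ≤ 9 (triangle on l)  ✓
L = 2 + 7 + 7 = 16 (even)  ✓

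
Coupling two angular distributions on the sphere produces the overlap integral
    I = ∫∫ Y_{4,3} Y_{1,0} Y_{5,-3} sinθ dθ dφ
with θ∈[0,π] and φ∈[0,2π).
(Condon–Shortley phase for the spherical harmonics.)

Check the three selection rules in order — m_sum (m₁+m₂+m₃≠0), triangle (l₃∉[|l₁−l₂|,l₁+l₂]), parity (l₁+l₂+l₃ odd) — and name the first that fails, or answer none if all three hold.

none

Σmᵢ = 0  ✓
l₃∈[|l₁−l₂|,l₁+l₂]=[3,5], have l₃=5  ✓
Σlᵢ = 10 ⇒ even  ✓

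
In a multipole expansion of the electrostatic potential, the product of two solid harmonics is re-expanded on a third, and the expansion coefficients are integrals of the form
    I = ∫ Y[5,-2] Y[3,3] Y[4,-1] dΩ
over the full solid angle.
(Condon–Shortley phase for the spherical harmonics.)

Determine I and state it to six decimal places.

-0.179179

Checks pass: Σm=0; 12 even; l₃=4∈[2,8].
(2·5+1)(2·3+1)(2·4+1) = 693
Δ: 4! 6! 2! / 13! → 1/180180
sum: t=1:−1/576 t=2:+1/144 t=3:−1/576 = 1/288
3j²(5 3 4; 0 0 0) = Δ·Π!·Σ² = 20/1001  (sign +1)
sum: t=4:+1/1728 = 1/1728
3j²(5 3 4; -2 3 -1) = Δ·Π!·Σ² = 25/858  (sign -1)
combine: 4πI² = 693·20/1001·25/858 = 750/1859
take √, sign -1: I = -0.17917854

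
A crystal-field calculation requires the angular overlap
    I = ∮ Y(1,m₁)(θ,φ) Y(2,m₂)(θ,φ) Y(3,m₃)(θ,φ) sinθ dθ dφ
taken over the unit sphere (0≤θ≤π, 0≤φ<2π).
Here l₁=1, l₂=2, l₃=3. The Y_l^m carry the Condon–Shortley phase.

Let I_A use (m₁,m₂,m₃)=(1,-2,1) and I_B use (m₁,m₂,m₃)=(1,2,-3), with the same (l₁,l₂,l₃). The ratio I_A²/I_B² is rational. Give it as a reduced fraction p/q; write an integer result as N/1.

Same 1,2,3: normalisation and zero-m 3j drop out of the ratio.
A: Δ: 0! 2! 4! / 7! → 1/105; sum: t=0:+1/48 = 1/48; 3j²(1 2 3; 1 -2 1) = Δ·Π!·Σ² = 1/105  (sign +1)
B: Δ: 0! 2! 4! / 7! → 1/105; sum: t=0:+1/48 = 1/48; 3j²(1 2 3; 1 2 -3) = Δ·Π!·Σ² = 1/7  (sign +1)
I_A²/I_B² = (1/105)/(1/7) = 1/15

1/15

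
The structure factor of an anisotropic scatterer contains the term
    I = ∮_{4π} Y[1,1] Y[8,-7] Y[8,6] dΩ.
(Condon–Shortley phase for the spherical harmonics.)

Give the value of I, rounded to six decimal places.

L=17 odd ⇒ parity kills the (l;000) factor ⇒ I = 0

0.000000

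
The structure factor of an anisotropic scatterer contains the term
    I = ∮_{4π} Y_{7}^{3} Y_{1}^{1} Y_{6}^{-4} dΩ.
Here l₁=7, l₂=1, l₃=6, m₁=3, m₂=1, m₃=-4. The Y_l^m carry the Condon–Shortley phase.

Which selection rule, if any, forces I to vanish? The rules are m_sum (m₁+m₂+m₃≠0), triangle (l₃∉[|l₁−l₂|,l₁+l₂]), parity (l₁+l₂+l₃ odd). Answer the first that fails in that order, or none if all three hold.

azimuthal sum: 3 + 1 − 4 = 0  ✓
6 ≤ 6 ≤ 8 (triangle on l)  ✓
L = 7 + 1 + 6 = 14 (even)  ✓

none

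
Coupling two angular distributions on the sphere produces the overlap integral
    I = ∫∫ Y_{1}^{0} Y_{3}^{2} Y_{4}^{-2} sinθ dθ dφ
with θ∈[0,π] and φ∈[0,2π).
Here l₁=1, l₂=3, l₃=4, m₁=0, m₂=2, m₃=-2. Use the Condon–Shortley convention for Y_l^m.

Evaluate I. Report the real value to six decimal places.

0.213244

m-sum 0 ✓  L=8 even ✓  2≤4≤4 ✓
Π(2lᵢ+1) = 3×7×9 = 189
triangle coeff Δ(1,3,4) = 1/252
Σ_t [0,0]: t=0:+1/36 = 1/36
(3j)²=4/63 [(1 3 4; 0 0 0)], sign=+1
Σ_t [0,0]: t=0:+1/120 = 1/120
(3j)²=1/21 [(1 3 4; 0 2 -2)], sign=+1
⇒ 4πI² = 4/7
I = (+1)√(4/7/(4π)) = 0.21324362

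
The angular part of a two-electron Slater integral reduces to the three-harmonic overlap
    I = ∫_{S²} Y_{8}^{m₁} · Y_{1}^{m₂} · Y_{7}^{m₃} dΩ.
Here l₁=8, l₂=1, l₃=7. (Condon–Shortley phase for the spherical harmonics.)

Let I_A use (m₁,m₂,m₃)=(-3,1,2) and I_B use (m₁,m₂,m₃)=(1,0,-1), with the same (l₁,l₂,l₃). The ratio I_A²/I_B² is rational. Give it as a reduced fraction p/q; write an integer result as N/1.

55/63

Shared (l₁,l₂,l₃)=(8,1,7): N and (l;000)² cancel in I_A²/I_B².
A: Δ = 2!·14!·0!/17! = 1/2040; Racah Σ t=2..2: t=2:+1/87091200 = 1/87091200; ⇒ 3j(8 1 7; -3 1 2)² = 11/408, sgn -1
B: Δ = 2!·14!·0!/17! = 1/2040; Racah Σ t=1..1: t=1:−1/29030400 = -1/29030400; ⇒ 3j(8 1 7; 1 0 -1)² = 21/680, sgn -1
I_A²/I_B² = (11/408)/(21/680) = 55/63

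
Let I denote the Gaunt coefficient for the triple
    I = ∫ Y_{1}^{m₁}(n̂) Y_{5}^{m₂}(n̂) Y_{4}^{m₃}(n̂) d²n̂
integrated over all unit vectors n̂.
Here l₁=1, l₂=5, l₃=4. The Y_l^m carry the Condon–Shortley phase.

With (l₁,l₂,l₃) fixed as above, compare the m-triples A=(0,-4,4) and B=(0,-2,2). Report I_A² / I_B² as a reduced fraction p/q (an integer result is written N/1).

Same 1,5,4: normalisation and zero-m 3j drop out of the ratio.
A: Δ: 2! 0! 8! / 11! → 1/495; sum: t=1:−1/40320 = -1/40320; 3j²(1 5 4; 0 -4 4) = Δ·Π!·Σ² = 1/55  (sign -1)
B: Δ: 2! 0! 8! / 11! → 1/495; sum: t=1:−1/1440 = -1/1440; 3j²(1 5 4; 0 -2 2) = Δ·Π!·Σ² = 7/165  (sign -1)
I_A²/I_B² = (1/55)/(7/165) = 3/7

3/7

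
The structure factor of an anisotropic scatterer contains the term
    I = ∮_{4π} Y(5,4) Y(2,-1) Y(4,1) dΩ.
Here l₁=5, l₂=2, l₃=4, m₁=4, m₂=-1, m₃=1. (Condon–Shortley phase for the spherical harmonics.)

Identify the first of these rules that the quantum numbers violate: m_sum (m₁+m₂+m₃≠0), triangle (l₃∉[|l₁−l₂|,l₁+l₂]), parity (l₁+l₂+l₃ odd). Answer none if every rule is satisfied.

azimuthal sum: 4 − 1 + 1 = 4  ✗
3 ≤ 4 ≤ 7 (triangle on l)
L = 5 + 2 + 4 = 11 (odd)

m_sum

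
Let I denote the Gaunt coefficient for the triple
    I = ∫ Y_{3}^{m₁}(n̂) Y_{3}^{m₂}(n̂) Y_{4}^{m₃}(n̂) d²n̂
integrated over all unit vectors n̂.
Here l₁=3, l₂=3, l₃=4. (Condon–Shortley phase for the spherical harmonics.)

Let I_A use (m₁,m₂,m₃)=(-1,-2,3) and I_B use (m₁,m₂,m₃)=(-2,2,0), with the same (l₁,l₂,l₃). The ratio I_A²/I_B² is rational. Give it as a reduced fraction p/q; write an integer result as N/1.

2/7

Same 3,3,4: normalisation and zero-m 3j drop out of the ratio.
A: Δ: 2! 4! 4! / 11! → 1/34650; sum: t=0:+1/288 t=1:−1/144 = -1/288; 3j²(3 3 4; -1 -2 3) = Δ·Π!·Σ² = 1/99  (sign +1)
B: Δ: 2! 4! 4! / 11! → 1/34650; sum: t=1:−1/576 t=2:+1/72 = 7/576; 3j²(3 3 4; -2 2 0) = Δ·Π!·Σ² = 7/198  (sign +1)
I_A²/I_B² = (1/99)/(7/198) = 2/7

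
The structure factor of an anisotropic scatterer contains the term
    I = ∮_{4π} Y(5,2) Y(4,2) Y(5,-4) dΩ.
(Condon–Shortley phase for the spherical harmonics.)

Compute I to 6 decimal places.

m-sum 0 ✓  L=14 even ✓  1≤5≤9 ✓
Π(2lᵢ+1) = 11×9×11 = 1089
triangle coeff Δ(5,4,5) = 1/3153150
Σ_t [0,4]: t=0:+1/69120 t=1:−1/1728 t=2:+1/576 t=3:−1/1728 t=4:+1/69120 = 7/11520
(3j)²=2/143 [(5 4 5; 0 0 0)], sign=-1
Σ_t [2,3]: t=2:+1/11520 t=3:−1/25920 = 1/20736
(3j)²=5/429 [(5 4 5; 2 2 -4)], sign=-1
⇒ 4πI² = 30/169
I = (+1)√(30/169/(4π)) = 0.11885360

0.118854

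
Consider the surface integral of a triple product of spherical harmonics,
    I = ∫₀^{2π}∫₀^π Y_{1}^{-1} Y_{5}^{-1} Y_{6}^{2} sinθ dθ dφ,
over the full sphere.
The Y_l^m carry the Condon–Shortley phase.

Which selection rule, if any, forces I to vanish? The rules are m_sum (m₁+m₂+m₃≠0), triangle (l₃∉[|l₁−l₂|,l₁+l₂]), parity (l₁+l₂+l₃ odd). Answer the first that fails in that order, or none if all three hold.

azimuthal sum: -1 − 1 + 2 = 0  ✓
4 ≤ 6 ≤ 6 (triangle on l)  ✓
L = 1 + 5 + 6 = 12 (even)  ✓

none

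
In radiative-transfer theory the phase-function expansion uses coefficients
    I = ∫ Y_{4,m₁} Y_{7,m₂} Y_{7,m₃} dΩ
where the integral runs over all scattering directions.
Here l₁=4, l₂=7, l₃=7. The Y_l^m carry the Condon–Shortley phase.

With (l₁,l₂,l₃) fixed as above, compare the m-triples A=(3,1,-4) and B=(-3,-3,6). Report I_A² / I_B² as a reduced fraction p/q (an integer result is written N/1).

625/702

l's match ⇒ only the (l;m) 3-j factors differ between A and B.
A: triangle coeff Δ(4,7,7) = 1/58198140; Σ_t [0,1]: t=0:+1/11612160 t=1:−1/4354560 = -1/6967296; (3j)²=625/50388 [(4 7 7; 3 1 -4)], sign=+1
B: triangle coeff Δ(4,7,7) = 1/58198140; Σ_t [3,4]: t=3:−1/52254720 t=4:+1/522547200 = -1/58060800; (3j)²=9/646 [(4 7 7; -3 -3 6)], sign=+1
I_A²/I_B² = (625/50388)/(9/646) = 625/702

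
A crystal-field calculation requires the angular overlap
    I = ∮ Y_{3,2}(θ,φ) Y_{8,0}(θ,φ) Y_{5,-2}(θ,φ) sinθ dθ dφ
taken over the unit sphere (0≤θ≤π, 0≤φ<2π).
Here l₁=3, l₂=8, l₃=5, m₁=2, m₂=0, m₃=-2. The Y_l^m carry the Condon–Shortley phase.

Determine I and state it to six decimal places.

m-sum 0 ✓  L=16 even ✓  5≤5≤11 ✓
Π(2lᵢ+1) = 7×17×11 = 1309
triangle coeff Δ(3,8,5) = 1/136136
Σ_t [3,3]: t=3:−1/518400 = -1/518400
(3j)²=56/2431 [(3 8 5; 0 0 0)], sign=+1
Σ_t [1,1]: t=1:−1/3628800 = -1/3628800
(3j)²=8/2431 [(3 8 5; 2 0 -2)], sign=+1
⇒ 4πI² = 3136/31603
I = (+1)√(3136/31603/(4π)) = 0.08886258

0.088863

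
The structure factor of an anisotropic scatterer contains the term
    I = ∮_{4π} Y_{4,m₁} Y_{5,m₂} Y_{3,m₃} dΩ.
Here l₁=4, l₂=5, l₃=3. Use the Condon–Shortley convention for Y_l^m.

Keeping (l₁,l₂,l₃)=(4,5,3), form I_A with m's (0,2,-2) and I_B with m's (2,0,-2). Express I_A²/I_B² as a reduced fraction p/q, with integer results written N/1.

l's match ⇒ only the (l;m) 3-j factors differ between A and B.
A: triangle coeff Δ(4,5,3) = 1/180180; Σ_t [3,4]: t=3:−1/864 t=4:+1/576 = 1/1728; (3j)²=5/1287 [(4 5 3; 0 2 -2)], sign=-1
B: triangle coeff Δ(4,5,3) = 1/180180; Σ_t [1,2]: t=1:−1/2880 t=2:+1/576 = 1/720; (3j)²=80/3003 [(4 5 3; 2 0 -2)], sign=-1
I_A²/I_B² = (5/1287)/(80/3003) = 7/48

7/48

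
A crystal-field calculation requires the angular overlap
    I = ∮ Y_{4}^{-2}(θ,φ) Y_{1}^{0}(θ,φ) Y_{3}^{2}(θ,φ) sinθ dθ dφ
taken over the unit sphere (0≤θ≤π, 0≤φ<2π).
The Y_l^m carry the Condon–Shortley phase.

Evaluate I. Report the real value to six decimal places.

0.213244

Checks pass: Σm=0; 8 even; l₃=3∈[3,5].
(2·4+1)(2·1+1)(2·3+1) = 189
Δ: 2! 6! 0! / 9! → 1/252
sum: t=1:−1/36 = -1/36
3j²(4 1 3; 0 0 0) = Δ·Π!·Σ² = 4/63  (sign +1)
sum: t=1:−1/120 = -1/120
3j²(4 1 3; -2 0 2) = Δ·Π!·Σ² = 1/21  (sign +1)
combine: 4πI² = 189·4/63·1/21 = 4/7
take √, sign +1: I = 0.21324362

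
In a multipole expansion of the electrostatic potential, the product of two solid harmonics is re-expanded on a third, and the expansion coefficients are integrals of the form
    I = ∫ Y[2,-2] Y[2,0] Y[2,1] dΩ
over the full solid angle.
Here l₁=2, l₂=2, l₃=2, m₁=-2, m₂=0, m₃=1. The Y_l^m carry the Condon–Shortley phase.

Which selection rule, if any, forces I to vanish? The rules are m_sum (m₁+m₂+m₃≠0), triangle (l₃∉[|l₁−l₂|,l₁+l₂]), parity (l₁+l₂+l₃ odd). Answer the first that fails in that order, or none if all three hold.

Σmᵢ = -1  ✗
l₃∈[|l₁−l₂|,l₁+l₂]=[0,4], have l₃=2
Σlᵢ = 6 ⇒ even

m_sum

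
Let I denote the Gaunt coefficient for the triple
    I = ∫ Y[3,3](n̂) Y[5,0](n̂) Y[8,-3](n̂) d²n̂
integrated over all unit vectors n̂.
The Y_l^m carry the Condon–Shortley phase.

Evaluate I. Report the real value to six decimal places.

Checks pass: Σm=0; 16 even; l₃=8∈[2,8].
(2·3+1)(2·5+1)(2·8+1) = 1309
Δ: 0! 6! 10! / 17! → 1/136136
sum: t=0:+1/518400 = 1/518400
3j²(3 5 8; 0 0 0) = Δ·Π!·Σ² = 56/2431  (sign +1)
sum: t=0:+1/10368000 = 1/10368000
3j²(3 5 8; 3 0 -3) = Δ·Π!·Σ² = 3/884  (sign -1)
combine: 4πI² = 1309·56/2431·3/884 = 294/2873
take √, sign -1: I = -0.09024038

-0.090240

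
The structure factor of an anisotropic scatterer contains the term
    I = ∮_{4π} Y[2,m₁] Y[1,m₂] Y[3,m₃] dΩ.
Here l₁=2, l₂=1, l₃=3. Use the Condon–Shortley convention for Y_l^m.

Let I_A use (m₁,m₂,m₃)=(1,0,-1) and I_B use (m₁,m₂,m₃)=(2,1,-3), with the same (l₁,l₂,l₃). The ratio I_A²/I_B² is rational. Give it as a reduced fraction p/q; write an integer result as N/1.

8/15

l's match ⇒ only the (l;m) 3-j factors differ between A and B.
A: triangle coeff Δ(2,1,3) = 1/105; Σ_t [0,0]: t=0:+1/6 = 1/6; (3j)²=8/105 [(2 1 3; 1 0 -1)], sign=+1
B: triangle coeff Δ(2,1,3) = 1/105; Σ_t [0,0]: t=0:+1/48 = 1/48; (3j)²=1/7 [(2 1 3; 2 1 -3)], sign=+1
I_A²/I_B² = (8/105)/(1/7) = 8/15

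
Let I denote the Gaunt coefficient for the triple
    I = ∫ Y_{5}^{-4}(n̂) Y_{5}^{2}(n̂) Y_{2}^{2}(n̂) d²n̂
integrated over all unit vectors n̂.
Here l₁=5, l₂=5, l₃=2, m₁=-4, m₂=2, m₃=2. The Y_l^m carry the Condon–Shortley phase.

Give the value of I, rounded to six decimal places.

Rules hold: Σm=0, L=12 even, 0≤2≤10.
N = 11·11·5 = 605
Δ = 8!·2!·2!/13! = 1/38610
Racah Σ t=3..5: t=3:−1/2880 t=4:+1/576 t=5:−1/2880 = 1/960
⇒ 3j(5 5 2; 0 0 0)² = 10/429, sgn +1
Racah Σ t=7..7: t=7:−1/20160 = -1/20160
⇒ 3j(5 5 2; -4 2 2)² = 12/715, sgn -1
4πI² = N·(3j₀)²·(3jₘ)² = 40/169
I = -1·√(0.236686/4π) = -0.13724032

-0.137240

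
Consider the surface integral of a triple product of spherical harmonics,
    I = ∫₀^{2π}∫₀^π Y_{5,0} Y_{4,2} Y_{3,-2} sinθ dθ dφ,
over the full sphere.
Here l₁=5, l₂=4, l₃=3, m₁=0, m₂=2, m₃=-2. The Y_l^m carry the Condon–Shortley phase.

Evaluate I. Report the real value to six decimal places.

Checks pass: Σm=0; 12 even; l₃=3∈[1,9].
(2·5+1)(2·4+1)(2·3+1) = 693
Δ: 6! 4! 2! / 13! → 1/180180
sum: t=2:+1/576 t=3:−1/144 t=4:+1/576 = -1/288
3j²(5 4 3; 0 0 0) = Δ·Π!·Σ² = 20/1001  (sign +1)
sum: t=4:+1/576 t=5:−1/2880 = 1/720
3j²(5 4 3; 0 2 -2) = Δ·Π!·Σ² = 80/3003  (sign -1)
combine: 4πI² = 693·20/1001·80/3003 = 4800/13013
take √, sign -1: I = -0.17132746

-0.171327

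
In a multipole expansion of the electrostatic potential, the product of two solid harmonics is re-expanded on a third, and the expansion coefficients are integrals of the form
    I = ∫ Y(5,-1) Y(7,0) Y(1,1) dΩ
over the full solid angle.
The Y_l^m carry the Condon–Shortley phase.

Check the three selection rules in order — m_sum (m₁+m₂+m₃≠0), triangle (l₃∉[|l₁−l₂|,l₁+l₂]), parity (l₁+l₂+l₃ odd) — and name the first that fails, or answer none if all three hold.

Σmᵢ = 0  ✓
l₃∈[|l₁−l₂|,l₁+l₂]=[2,12], have l₃=1  ✗
Σlᵢ = 13 ⇒ odd

triangle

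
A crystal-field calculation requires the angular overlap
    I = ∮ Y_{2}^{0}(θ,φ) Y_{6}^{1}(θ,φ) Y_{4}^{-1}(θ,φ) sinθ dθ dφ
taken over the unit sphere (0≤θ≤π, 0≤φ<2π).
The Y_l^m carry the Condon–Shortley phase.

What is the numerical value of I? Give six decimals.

Checks pass: Σm=0; 12 even; l₃=4∈[4,8].
(2·2+1)(2·6+1)(2·4+1) = 585
Δ: 4! 0! 8! / 13! → 1/6435
sum: t=2:+1/2304 = 1/2304
3j²(2 6 4; 0 0 0) = Δ·Π!·Σ² = 5/143  (sign +1)
sum: t=2:+1/2880 = 1/2880
3j²(2 6 4; 0 1 -1) = Δ·Π!·Σ² = 14/429  (sign -1)
combine: 4πI² = 585·5/143·14/429 = 1050/1573
take √, sign -1: I = -0.23047581

-0.230476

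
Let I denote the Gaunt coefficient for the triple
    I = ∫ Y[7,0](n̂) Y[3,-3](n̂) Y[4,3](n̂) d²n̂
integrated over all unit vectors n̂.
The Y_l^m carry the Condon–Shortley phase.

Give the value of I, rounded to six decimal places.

0.017827

m-sum 0 ✓  L=14 even ✓  4≤4≤10 ✓
Π(2lᵢ+1) = 15×7×9 = 945
triangle coeff Δ(7,3,4) = 1/45045
Σ_t [3,3]: t=3:−1/20736 = -1/20736
(3j)²=35/1287 [(7 3 4; 0 0 0)], sign=-1
Σ_t [0,0]: t=0:+1/3628800 = 1/3628800
(3j)²=1/6435 [(7 3 4; 0 -3 3)], sign=-1
⇒ 4πI² = 245/61347
I = (+1)√(245/61347/(4π)) = 0.01782713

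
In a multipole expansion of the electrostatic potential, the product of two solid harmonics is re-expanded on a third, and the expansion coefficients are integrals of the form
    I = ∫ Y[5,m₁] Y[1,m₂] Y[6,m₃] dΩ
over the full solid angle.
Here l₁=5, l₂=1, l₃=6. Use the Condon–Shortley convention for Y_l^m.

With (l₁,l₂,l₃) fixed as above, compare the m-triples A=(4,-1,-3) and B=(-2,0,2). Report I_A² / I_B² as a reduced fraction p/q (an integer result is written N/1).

3/32

Same 5,1,6: normalisation and zero-m 3j drop out of the ratio.
A: Δ: 0! 10! 2! / 13! → 1/858; sum: t=0:+1/725760 = 1/725760; 3j²(5 1 6; 4 -1 -3) = Δ·Π!·Σ² = 1/286  (sign -1)
B: Δ: 0! 10! 2! / 13! → 1/858; sum: t=0:+1/30240 = 1/30240; 3j²(5 1 6; -2 0 2) = Δ·Π!·Σ² = 16/429  (sign +1)
I_A²/I_B² = (1/286)/(16/429) = 3/32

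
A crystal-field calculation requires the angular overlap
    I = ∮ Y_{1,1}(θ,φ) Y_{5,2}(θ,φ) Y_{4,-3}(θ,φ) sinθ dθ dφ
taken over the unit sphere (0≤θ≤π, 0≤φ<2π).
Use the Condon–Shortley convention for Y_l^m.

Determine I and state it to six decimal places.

m-sum 0 ✓  L=10 even ✓  4≤4≤6 ✓
Π(2lᵢ+1) = 3×11×9 = 297
triangle coeff Δ(1,5,4) = 1/495
Σ_t [1,1]: t=1:−1/576 = -1/576
(3j)²=5/99 [(1 5 4; 0 0 0)], sign=-1
Σ_t [0,0]: t=0:+1/10080 = 1/10080
(3j)²=1/165 [(1 5 4; 1 2 -3)], sign=-1
⇒ 4πI² = 1/11
I = (+1)√(1/11/(4π)) = 0.08505478

0.085055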